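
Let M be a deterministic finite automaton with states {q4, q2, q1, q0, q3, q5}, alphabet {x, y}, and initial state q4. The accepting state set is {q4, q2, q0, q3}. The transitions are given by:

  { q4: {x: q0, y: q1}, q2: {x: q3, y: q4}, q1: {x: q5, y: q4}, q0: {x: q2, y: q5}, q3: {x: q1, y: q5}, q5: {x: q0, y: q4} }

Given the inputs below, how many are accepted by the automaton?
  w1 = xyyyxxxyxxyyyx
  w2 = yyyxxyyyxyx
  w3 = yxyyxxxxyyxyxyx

3

w1: Trace: q4 -x-> q0 -y-> q5 -y-> q4 -y-> q1 -x-> q5 -x-> q0 -x-> q2 -y-> q4 -x-> q0 -x-> q2 -y-> q4 -y-> q1 -y-> q4 -x-> q0  → end q0, accepted
w2: Trace: q4 -y-> q1 -y-> q4 -y-> q1 -x-> q5 -x-> q0 -y-> q5 -y-> q4 -y-> q1 -x-> q5 -y-> q4 -x-> q0  → end q0, accepted
w3: Trace: q4 -y-> q1 -x-> q5 -y-> q4 -y-> q1 -x-> q5 -x-> q0 -x-> q2 -x-> q3 -y-> q5 -y-> q4 -x-> q0 -y-> q5 -x-> q0 -y-> q5 -x-> q0  → end q0, accepted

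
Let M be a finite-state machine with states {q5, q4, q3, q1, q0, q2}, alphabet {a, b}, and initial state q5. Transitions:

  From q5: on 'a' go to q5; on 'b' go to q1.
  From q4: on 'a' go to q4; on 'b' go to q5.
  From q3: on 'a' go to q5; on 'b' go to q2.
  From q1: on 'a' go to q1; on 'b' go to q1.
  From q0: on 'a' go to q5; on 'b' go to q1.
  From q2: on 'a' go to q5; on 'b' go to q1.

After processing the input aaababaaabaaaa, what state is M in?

Trace: q5 -a-> q5 -a-> q5 -a-> q5 -b-> q1 -a-> q1 -b-> q1 -a-> q1 -a-> q1 -a-> q1 -b-> q1 -a-> q1 -a-> q1 -a-> q1 -a-> q1

q1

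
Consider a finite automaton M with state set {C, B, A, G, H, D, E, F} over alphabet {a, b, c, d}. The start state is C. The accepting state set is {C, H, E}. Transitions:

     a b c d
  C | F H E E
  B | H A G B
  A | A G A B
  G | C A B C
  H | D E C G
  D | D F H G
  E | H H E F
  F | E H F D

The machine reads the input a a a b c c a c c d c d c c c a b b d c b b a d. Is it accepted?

C → F → E → H → E → E → E → H → C → E → F → F → D → H → C → E → H → E → H → G → B → A → G → C → E
End state E is accepting.

Yes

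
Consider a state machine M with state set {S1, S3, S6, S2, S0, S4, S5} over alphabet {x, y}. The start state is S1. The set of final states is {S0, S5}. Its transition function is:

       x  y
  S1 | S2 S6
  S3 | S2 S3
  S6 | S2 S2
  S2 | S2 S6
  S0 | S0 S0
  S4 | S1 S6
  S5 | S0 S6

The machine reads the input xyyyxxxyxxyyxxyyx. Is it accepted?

S1 → S2 → S6 → S2 → S6 → S2 → S2 → S2 → S6 → S2 → S2 → S6 → S2 → S2 → S2 → S6 → S2 → S2
End state S2 is not accepting.

No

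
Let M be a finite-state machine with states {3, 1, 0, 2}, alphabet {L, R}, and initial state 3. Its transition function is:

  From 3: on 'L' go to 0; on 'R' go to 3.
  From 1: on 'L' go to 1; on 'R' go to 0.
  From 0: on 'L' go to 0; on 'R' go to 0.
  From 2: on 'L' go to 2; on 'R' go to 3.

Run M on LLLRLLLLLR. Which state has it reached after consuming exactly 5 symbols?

start at 3
read 'L': 3 → 0
read 'L': 0 → 0
read 'L': 0 → 0
read 'R': 0 → 0
read 'L': 0 → 0
After 5 symbols: 0.

0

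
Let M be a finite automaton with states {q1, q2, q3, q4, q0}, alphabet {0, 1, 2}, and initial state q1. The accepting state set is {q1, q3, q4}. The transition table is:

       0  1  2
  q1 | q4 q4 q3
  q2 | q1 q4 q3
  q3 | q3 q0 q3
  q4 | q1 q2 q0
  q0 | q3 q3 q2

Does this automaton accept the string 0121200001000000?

start at q1
read '0': q1 → q4
read '1': q4 → q2
read '2': q2 → q3
read '1': q3 → q0
read '2': q0 → q2
read '0': q2 → q1
read '0': q1 → q4
read '0': q4 → q1
read '0': q1 → q4
read '1': q4 → q2
read '0': q2 → q1
read '0': q1 → q4
read '0': q4 → q1
read '0': q1 → q4
read '0': q4 → q1
read '0': q1 → q4
End state q4 is accepting.

Yes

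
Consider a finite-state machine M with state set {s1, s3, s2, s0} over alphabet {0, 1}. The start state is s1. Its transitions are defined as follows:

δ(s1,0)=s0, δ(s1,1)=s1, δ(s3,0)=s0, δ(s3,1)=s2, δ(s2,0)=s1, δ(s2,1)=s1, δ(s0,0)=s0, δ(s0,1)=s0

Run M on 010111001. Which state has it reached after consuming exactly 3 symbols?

s0

Trace: s1 -0-> s0 -1-> s0 -0-> s0
After 3 symbols: s0.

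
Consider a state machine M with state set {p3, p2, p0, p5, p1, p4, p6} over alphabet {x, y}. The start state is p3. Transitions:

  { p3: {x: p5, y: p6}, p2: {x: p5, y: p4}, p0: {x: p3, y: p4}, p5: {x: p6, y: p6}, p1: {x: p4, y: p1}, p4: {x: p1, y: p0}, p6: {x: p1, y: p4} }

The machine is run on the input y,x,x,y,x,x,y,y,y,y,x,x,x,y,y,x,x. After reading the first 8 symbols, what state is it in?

p3 → p6 → p1 → p4 → p0 → p3 → p5 → p6 → p4
After 8 symbols: p4.

p4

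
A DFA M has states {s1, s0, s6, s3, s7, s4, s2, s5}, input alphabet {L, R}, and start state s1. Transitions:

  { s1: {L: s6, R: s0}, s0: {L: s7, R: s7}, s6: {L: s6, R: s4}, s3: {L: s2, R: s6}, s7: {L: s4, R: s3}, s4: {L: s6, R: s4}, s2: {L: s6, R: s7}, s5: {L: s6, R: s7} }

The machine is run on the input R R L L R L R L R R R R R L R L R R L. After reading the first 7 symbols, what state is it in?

s4

s1 → s0 → s7 → s4 → s6 → s4 → s6 → s4
After 7 symbols: s4.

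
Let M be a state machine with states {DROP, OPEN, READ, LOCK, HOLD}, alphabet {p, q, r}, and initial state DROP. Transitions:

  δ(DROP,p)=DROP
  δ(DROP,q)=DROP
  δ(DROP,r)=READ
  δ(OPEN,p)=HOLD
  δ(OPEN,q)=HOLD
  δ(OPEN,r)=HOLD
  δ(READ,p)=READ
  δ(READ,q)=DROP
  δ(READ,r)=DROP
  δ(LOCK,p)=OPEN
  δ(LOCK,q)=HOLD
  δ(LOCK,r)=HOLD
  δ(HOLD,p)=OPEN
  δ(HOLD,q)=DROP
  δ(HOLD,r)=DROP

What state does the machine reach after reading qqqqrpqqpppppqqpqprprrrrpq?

DROP

DROP → DROP → DROP → DROP → DROP → READ → READ → DROP → DROP → DROP → DROP → DROP → DROP → DROP → DROP → DROP → DROP → DROP → DROP → READ → READ → DROP → READ → DROP → READ → READ → DROP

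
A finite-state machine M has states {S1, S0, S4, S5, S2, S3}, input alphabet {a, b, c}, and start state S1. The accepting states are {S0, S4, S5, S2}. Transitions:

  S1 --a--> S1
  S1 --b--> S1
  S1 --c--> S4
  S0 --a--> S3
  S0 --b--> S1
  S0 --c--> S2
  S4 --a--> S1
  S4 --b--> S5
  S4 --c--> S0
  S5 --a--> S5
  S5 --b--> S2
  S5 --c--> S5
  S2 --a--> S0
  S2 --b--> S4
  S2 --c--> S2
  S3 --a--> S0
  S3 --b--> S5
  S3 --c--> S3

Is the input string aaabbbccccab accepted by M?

start at S1
read 'a': S1 → S1
read 'a': S1 → S1
read 'a': S1 → S1
read 'b': S1 → S1
read 'b': S1 → S1
read 'b': S1 → S1
read 'c': S1 → S4
read 'c': S4 → S0
read 'c': S0 → S2
read 'c': S2 → S2
read 'a': S2 → S0
read 'b': S0 → S1
End state S1 is not accepting.

No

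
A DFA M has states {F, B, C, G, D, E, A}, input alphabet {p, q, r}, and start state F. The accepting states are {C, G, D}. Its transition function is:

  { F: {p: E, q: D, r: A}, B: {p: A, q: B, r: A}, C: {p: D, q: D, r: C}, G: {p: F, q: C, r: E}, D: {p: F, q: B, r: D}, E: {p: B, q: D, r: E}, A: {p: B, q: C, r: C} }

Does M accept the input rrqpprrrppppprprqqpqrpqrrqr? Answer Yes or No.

No

F → A → C → D → F → E → E → E → E → B → A → B → A → B → A → B → A → C → D → F → D → D → F → D → D → D → B → A
End state A is not accepting.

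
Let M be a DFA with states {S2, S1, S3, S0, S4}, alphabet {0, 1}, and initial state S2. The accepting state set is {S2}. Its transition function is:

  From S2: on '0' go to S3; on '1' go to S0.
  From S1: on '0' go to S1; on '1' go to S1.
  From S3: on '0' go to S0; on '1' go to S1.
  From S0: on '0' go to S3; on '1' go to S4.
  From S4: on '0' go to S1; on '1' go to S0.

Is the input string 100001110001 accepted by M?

No

Trace: S2 -1-> S0 -0-> S3 -0-> S0 -0-> S3 -0-> S0 -1-> S4 -1-> S0 -1-> S4 -0-> S1 -0-> S1 -0-> S1 -1-> S1
End state S1 is not accepting.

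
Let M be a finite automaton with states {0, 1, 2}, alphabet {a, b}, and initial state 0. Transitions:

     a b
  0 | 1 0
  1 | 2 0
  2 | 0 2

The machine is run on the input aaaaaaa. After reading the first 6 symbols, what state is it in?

0

0 → 1 → 2 → 0 → 1 → 2 → 0
After 6 symbols: 0.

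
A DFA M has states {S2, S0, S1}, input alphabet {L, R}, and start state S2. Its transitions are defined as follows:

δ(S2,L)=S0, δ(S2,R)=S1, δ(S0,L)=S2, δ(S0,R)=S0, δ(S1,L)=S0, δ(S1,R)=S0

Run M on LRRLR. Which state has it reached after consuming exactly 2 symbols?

S0

Trace: S2 -L-> S0 -R-> S0
After 2 symbols: S0.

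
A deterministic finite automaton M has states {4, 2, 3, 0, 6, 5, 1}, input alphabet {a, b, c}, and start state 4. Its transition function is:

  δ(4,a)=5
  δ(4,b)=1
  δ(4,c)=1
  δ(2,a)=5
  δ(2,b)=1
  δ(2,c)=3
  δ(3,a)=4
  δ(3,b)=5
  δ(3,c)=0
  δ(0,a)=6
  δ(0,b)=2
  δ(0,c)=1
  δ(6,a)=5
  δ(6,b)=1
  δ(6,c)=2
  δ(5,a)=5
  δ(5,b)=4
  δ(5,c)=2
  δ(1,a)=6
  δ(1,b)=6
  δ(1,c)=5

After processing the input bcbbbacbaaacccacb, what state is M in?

1

start at 4
read 'b': 4 → 1
read 'c': 1 → 5
read 'b': 5 → 4
read 'b': 4 → 1
read 'b': 1 → 6
read 'a': 6 → 5
read 'c': 5 → 2
read 'b': 2 → 1
read 'a': 1 → 6
read 'a': 6 → 5
read 'a': 5 → 5
read 'c': 5 → 2
read 'c': 2 → 3
read 'c': 3 → 0
read 'a': 0 → 6
read 'c': 6 → 2
read 'b': 2 → 1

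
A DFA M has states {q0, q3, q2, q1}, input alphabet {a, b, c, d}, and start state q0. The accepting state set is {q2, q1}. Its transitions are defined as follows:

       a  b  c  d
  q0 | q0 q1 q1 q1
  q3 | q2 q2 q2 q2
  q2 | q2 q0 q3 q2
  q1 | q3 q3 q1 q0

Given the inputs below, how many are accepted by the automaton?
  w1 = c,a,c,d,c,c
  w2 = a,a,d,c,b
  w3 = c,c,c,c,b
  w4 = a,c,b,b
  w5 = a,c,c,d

2

w1:
  start at q0
  read 'c': q0 → q1
  read 'a': q1 → q3
  read 'c': q3 → q2
  read 'd': q2 → q2
  read 'c': q2 → q3
  read 'c': q3 → q2
  end q2, accepted
w2:
  start at q0
  read 'a': q0 → q0
  read 'a': q0 → q0
  read 'd': q0 → q1
  read 'c': q1 → q1
  read 'b': q1 → q3
  end q3, rejected
w3:
  start at q0
  read 'c': q0 → q1
  read 'c': q1 → q1
  read 'c': q1 → q1
  read 'c': q1 → q1
  read 'b': q1 → q3
  end q3, rejected
w4:
  start at q0
  read 'a': q0 → q0
  read 'c': q0 → q1
  read 'b': q1 → q3
  read 'b': q3 → q2
  end q2, accepted
w5:
  start at q0
  read 'a': q0 → q0
  read 'c': q0 → q1
  read 'c': q1 → q1
  read 'd': q1 → q0
  end q0, rejected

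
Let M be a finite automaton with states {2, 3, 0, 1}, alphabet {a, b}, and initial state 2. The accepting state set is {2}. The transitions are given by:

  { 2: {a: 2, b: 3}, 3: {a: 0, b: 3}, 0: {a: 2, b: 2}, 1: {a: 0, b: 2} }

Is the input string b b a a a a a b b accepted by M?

No

Trace: 2 -b-> 3 -b-> 3 -a-> 0 -a-> 2 -a-> 2 -a-> 2 -a-> 2 -b-> 3 -b-> 3
End state 3 is not accepting.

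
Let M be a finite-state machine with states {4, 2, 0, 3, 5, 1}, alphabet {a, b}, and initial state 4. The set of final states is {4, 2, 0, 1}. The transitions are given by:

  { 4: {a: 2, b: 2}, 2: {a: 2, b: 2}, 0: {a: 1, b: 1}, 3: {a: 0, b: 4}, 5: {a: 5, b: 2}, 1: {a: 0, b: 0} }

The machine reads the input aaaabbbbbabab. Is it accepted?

Trace: 4 -a-> 2 -a-> 2 -a-> 2 -a-> 2 -b-> 2 -b-> 2 -b-> 2 -b-> 2 -b-> 2 -a-> 2 -b-> 2 -a-> 2 -b-> 2
End state 2 is accepting.

Yes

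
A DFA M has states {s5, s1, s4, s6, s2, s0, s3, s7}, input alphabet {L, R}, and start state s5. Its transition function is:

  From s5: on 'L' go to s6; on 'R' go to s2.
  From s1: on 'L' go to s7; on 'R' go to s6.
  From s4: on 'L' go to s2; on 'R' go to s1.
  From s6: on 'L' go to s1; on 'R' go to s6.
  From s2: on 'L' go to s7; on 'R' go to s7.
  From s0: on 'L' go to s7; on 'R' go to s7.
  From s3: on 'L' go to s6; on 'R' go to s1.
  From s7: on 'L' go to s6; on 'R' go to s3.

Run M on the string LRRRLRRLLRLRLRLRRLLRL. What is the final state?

start at s5
read 'L': s5 → s6
read 'R': s6 → s6
read 'R': s6 → s6
read 'R': s6 → s6
read 'L': s6 → s1
read 'R': s1 → s6
read 'R': s6 → s6
read 'L': s6 → s1
read 'L': s1 → s7
read 'R': s7 → s3
read 'L': s3 → s6
read 'R': s6 → s6
read 'L': s6 → s1
read 'R': s1 → s6
read 'L': s6 → s1
read 'R': s1 → s6
read 'R': s6 → s6
read 'L': s6 → s1
read 'L': s1 → s7
read 'R': s7 → s3
read 'L': s3 → s6

s6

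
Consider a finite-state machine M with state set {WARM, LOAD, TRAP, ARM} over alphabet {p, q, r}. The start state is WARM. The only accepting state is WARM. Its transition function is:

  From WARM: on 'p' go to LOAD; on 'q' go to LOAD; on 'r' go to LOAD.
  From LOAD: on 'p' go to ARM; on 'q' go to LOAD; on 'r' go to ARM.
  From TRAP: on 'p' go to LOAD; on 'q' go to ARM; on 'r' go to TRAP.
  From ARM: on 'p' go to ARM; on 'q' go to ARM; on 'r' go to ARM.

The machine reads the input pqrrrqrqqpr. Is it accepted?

No

start at WARM
read 'p': WARM → LOAD
read 'q': LOAD → LOAD
read 'r': LOAD → ARM
read 'r': ARM → ARM
read 'r': ARM → ARM
read 'q': ARM → ARM
read 'r': ARM → ARM
read 'q': ARM → ARM
read 'q': ARM → ARM
read 'p': ARM → ARM
read 'r': ARM → ARM
End state ARM is not accepting.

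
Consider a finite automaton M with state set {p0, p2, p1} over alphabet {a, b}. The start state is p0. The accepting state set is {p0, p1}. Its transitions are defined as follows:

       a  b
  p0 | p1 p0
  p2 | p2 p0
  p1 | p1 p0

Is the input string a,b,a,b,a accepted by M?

start at p0
read 'a': p0 → p1
read 'b': p1 → p0
read 'a': p0 → p1
read 'b': p1 → p0
read 'a': p0 → p1
End state p1 is accepting.

Yes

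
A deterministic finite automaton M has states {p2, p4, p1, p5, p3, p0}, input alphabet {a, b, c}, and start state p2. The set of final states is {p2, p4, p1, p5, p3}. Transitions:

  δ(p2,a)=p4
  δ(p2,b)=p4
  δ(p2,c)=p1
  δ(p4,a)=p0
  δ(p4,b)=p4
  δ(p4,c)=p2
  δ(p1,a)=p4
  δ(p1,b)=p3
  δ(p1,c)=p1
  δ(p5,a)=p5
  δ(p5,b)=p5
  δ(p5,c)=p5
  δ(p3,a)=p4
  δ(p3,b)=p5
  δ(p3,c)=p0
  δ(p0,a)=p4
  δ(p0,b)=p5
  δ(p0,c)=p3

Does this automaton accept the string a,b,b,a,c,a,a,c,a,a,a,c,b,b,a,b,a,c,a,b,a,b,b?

Yes

p2 → p4 → p4 → p4 → p0 → p3 → p4 → p0 → p3 → p4 → p0 → p4 → p2 → p4 → p4 → p0 → p5 → p5 → p5 → p5 → p5 → p5 → p5 → p5
End state p5 is accepting.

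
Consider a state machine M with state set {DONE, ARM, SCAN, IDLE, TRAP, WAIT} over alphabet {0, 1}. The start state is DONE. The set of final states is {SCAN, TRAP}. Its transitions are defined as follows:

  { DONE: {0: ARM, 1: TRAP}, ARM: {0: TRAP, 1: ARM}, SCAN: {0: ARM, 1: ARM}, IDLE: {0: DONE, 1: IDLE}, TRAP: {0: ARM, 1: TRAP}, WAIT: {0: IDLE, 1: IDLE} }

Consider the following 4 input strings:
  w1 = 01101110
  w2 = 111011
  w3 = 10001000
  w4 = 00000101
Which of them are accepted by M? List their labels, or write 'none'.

w1:
  start at DONE
  read '0': DONE → ARM
  read '1': ARM → ARM
  read '1': ARM → ARM
  read '0': ARM → TRAP
  read '1': TRAP → TRAP
  read '1': TRAP → TRAP
  read '1': TRAP → TRAP
  read '0': TRAP → ARM
  end ARM, rejected
w2:
  start at DONE
  read '1': DONE → TRAP
  read '1': TRAP → TRAP
  read '1': TRAP → TRAP
  read '0': TRAP → ARM
  read '1': ARM → ARM
  read '1': ARM → ARM
  end ARM, rejected
w3:
  start at DONE
  read '1': DONE → TRAP
  read '0': TRAP → ARM
  read '0': ARM → TRAP
  read '0': TRAP → ARM
  read '1': ARM → ARM
  read '0': ARM → TRAP
  read '0': TRAP → ARM
  read '0': ARM → TRAP
  end TRAP, accepted
w4:
  start at DONE
  read '0': DONE → ARM
  read '0': ARM → TRAP
  read '0': TRAP → ARM
  read '0': ARM → TRAP
  read '0': TRAP → ARM
  read '1': ARM → ARM
  read '0': ARM → TRAP
  read '1': TRAP → TRAP
  end TRAP, accepted

w3, w4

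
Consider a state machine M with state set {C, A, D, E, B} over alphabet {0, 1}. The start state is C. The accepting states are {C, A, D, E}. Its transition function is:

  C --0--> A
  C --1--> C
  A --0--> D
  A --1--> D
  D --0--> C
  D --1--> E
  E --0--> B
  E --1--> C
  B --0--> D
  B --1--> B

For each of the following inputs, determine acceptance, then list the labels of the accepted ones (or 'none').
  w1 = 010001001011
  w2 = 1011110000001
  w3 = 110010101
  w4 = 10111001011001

w1: Trace: C -0-> A -1-> D -0-> C -0-> A -0-> D -1-> E -0-> B -0-> D -1-> E -0-> B -1-> B -1-> B  → end B, rejected
w2: Trace: C -1-> C -0-> A -1-> D -1-> E -1-> C -1-> C -0-> A -0-> D -0-> C -0-> A -0-> D -0-> C -1-> C  → end C, accepted
w3: Trace: C -1-> C -1-> C -0-> A -0-> D -1-> E -0-> B -1-> B -0-> D -1-> E  → end E, accepted
w4: Trace: C -1-> C -0-> A -1-> D -1-> E -1-> C -0-> A -0-> D -1-> E -0-> B -1-> B -1-> B -0-> D -0-> C -1-> C  → end C, accepted

w2, w3, w4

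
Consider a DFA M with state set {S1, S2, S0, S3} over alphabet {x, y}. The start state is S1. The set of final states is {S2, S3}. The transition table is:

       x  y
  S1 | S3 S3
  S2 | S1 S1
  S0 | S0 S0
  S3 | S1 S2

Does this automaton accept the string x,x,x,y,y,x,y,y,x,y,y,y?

Trace: S1 -x-> S3 -x-> S1 -x-> S3 -y-> S2 -y-> S1 -x-> S3 -y-> S2 -y-> S1 -x-> S3 -y-> S2 -y-> S1 -y-> S3
End state S3 is accepting.

Yes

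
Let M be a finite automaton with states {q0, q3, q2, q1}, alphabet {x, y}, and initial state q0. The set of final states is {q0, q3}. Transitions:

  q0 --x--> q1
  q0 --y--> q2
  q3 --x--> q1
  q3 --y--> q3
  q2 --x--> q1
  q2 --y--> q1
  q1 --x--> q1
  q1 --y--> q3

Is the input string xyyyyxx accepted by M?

No

q0 → q1 → q3 → q3 → q3 → q3 → q1 → q1
End state q1 is not accepting.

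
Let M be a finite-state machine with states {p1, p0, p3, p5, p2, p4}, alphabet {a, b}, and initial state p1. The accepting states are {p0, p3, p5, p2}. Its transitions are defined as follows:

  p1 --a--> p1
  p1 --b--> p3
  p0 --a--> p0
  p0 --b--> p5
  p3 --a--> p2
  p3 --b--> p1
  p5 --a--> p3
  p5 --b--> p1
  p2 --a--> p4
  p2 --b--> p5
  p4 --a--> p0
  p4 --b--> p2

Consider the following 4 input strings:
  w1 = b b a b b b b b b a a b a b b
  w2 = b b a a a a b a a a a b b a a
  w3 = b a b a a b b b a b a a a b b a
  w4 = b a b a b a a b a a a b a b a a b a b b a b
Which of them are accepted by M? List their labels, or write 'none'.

w3, w4

w1: Trace: p1 -b-> p3 -b-> p1 -a-> p1 -b-> p3 -b-> p1 -b-> p3 -b-> p1 -b-> p3 -b-> p1 -a-> p1 -a-> p1 -b-> p3 -a-> p2 -b-> p5 -b-> p1  → end p1, rejected
w2: Trace: p1 -b-> p3 -b-> p1 -a-> p1 -a-> p1 -a-> p1 -a-> p1 -b-> p3 -a-> p2 -a-> p4 -a-> p0 -a-> p0 -b-> p5 -b-> p1 -a-> p1 -a-> p1  → end p1, rejected
w3: Trace: p1 -b-> p3 -a-> p2 -b-> p5 -a-> p3 -a-> p2 -b-> p5 -b-> p1 -b-> p3 -a-> p2 -b-> p5 -a-> p3 -a-> p2 -a-> p4 -b-> p2 -b-> p5 -a-> p3  → end p3, accepted
w4: Trace: p1 -b-> p3 -a-> p2 -b-> p5 -a-> p3 -b-> p1 -a-> p1 -a-> p1 -b-> p3 -a-> p2 -a-> p4 -a-> p0 -b-> p5 -a-> p3 -b-> p1 -a-> p1 -a-> p1 -b-> p3 -a-> p2 -b-> p5 -b-> p1 -a-> p1 -b-> p3  → end p3, accepted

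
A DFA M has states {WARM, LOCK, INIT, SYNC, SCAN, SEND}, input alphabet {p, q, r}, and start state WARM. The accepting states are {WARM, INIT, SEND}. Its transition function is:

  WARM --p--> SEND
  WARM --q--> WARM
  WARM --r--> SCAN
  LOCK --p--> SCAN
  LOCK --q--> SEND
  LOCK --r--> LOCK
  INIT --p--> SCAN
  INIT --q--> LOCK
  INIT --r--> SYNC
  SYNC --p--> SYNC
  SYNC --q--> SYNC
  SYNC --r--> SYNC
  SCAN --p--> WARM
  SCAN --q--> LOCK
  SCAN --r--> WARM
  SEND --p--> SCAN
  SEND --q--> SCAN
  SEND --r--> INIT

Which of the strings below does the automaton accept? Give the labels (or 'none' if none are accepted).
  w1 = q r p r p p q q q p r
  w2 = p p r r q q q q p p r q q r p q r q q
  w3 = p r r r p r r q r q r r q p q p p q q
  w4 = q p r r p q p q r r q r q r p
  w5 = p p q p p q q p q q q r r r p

w1

w1: WARM → WARM → SCAN → WARM → SCAN → WARM → SEND → SCAN → LOCK → SEND → SCAN → WARM  → end WARM, accepted
w2: WARM → SEND → SCAN → WARM → SCAN → LOCK → SEND → SCAN → LOCK → SCAN → WARM → SCAN → LOCK → SEND → INIT → SCAN → LOCK → LOCK → SEND → SCAN  → end SCAN, rejected
w3: WARM → SEND → INIT → SYNC → SYNC → SYNC → SYNC → SYNC → SYNC → SYNC → SYNC → SYNC → SYNC → SYNC → SYNC → SYNC → SYNC → SYNC → SYNC → SYNC  → end SYNC, rejected
w4: WARM → WARM → SEND → INIT → SYNC → SYNC → SYNC → SYNC → SYNC → SYNC → SYNC → SYNC → SYNC → SYNC → SYNC → SYNC  → end SYNC, rejected
w5: WARM → SEND → SCAN → LOCK → SCAN → WARM → WARM → WARM → SEND → SCAN → LOCK → SEND → INIT → SYNC → SYNC → SYNC  → end SYNC, rejected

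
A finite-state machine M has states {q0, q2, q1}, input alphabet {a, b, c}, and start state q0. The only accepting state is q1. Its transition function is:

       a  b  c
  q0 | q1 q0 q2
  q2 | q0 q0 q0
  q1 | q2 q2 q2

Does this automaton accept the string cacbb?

q0 → q2 → q0 → q2 → q0 → q0
End state q0 is not accepting.

No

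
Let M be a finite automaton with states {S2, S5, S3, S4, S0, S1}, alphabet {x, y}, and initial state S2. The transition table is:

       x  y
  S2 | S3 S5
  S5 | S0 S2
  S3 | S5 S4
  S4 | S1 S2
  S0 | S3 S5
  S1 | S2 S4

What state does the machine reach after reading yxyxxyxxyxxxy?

S2

S2 → S5 → S0 → S5 → S0 → S3 → S4 → S1 → S2 → S5 → S0 → S3 → S5 → S2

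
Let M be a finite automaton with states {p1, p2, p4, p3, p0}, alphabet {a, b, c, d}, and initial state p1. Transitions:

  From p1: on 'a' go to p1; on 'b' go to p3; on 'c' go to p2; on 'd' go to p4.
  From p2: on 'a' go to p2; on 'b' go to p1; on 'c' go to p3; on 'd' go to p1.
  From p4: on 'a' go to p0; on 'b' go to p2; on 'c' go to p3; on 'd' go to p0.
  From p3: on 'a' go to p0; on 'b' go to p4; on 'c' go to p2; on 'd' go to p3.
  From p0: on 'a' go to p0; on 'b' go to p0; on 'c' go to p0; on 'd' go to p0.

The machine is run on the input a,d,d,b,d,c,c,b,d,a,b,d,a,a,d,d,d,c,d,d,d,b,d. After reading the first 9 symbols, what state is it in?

p0

Trace: p1 -a-> p1 -d-> p4 -d-> p0 -b-> p0 -d-> p0 -c-> p0 -c-> p0 -b-> p0 -d-> p0
After 9 symbols: p0.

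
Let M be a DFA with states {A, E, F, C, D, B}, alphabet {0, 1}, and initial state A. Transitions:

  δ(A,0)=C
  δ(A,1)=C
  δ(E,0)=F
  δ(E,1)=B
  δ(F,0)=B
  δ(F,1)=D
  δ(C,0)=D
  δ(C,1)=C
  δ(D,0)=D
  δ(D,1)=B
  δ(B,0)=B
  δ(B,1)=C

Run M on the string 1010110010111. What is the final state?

A → C → D → B → B → C → C → D → D → B → B → C → C → C

C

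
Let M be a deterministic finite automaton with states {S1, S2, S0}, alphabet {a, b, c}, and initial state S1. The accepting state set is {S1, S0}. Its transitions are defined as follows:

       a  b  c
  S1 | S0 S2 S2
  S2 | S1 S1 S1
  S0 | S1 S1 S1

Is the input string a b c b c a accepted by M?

Yes

S1 → S0 → S1 → S2 → S1 → S2 → S1
End state S1 is accepting.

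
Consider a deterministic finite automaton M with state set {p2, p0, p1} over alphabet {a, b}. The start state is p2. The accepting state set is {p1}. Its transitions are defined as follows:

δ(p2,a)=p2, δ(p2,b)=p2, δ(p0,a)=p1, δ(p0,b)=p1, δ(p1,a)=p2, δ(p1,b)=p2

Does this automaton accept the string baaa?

start at p2
read 'b': p2 → p2
read 'a': p2 → p2
read 'a': p2 → p2
read 'a': p2 → p2
End state p2 is not accepting.

No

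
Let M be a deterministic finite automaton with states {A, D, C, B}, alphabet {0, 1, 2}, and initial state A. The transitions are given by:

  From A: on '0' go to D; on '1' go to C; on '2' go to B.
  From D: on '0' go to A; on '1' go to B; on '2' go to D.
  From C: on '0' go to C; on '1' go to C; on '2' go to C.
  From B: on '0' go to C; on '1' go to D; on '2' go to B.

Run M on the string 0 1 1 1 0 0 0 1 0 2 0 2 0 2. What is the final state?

C

Trace: A -0-> D -1-> B -1-> D -1-> B -0-> C -0-> C -0-> C -1-> C -0-> C -2-> C -0-> C -2-> C -0-> C -2-> C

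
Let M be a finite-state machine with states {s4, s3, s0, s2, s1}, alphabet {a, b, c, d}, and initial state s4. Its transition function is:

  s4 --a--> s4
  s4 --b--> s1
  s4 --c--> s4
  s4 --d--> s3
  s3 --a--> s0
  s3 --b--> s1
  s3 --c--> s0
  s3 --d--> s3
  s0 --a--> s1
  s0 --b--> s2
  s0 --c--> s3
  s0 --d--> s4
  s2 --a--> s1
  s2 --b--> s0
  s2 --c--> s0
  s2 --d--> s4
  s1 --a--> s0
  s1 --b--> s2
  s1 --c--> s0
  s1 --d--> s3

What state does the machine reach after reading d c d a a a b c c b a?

s0

s4 → s3 → s0 → s4 → s4 → s4 → s4 → s1 → s0 → s3 → s1 → s0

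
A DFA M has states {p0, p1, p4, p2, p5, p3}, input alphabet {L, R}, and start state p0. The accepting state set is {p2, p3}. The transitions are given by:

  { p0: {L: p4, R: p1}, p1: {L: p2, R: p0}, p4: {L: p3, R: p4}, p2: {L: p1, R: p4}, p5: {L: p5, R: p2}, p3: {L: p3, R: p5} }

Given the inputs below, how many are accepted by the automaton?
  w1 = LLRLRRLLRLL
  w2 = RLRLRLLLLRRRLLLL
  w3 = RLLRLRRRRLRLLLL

1

w1: Trace: p0 -L-> p4 -L-> p3 -R-> p5 -L-> p5 -R-> p2 -R-> p4 -L-> p3 -L-> p3 -R-> p5 -L-> p5 -L-> p5  → end p5, rejected
w2: Trace: p0 -R-> p1 -L-> p2 -R-> p4 -L-> p3 -R-> p5 -L-> p5 -L-> p5 -L-> p5 -L-> p5 -R-> p2 -R-> p4 -R-> p4 -L-> p3 -L-> p3 -L-> p3 -L-> p3  → end p3, accepted
w3: Trace: p0 -R-> p1 -L-> p2 -L-> p1 -R-> p0 -L-> p4 -R-> p4 -R-> p4 -R-> p4 -R-> p4 -L-> p3 -R-> p5 -L-> p5 -L-> p5 -L-> p5 -L-> p5  → end p5, rejected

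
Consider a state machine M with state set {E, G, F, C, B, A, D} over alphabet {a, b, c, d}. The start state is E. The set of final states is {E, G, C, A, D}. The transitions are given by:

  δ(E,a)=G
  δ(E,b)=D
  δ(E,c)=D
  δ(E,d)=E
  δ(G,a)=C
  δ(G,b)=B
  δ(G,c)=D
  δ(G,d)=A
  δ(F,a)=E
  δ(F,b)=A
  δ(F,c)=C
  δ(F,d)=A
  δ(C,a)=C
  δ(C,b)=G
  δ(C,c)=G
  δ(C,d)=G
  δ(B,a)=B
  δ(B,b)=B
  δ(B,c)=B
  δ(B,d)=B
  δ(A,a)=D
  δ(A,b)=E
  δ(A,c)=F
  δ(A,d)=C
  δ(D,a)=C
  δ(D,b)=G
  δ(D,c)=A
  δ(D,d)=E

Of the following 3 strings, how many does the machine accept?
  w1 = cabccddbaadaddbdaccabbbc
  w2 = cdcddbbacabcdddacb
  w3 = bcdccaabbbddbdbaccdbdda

w1:
  start at E
  read 'c': E → D
  read 'a': D → C
  read 'b': C → G
  read 'c': G → D
  read 'c': D → A
  read 'd': A → C
  read 'd': C → G
  read 'b': G → B
  read 'a': B → B
  read 'a': B → B
  read 'd': B → B
  read 'a': B → B
  read 'd': B → B
  read 'd': B → B
  read 'b': B → B
  read 'd': B → B
  read 'a': B → B
  read 'c': B → B
  read 'c': B → B
  read 'a': B → B
  read 'b': B → B
  read 'b': B → B
  read 'b': B → B
  read 'c': B → B
  end B, rejected
w2:
  start at E
  read 'c': E → D
  read 'd': D → E
  read 'c': E → D
  read 'd': D → E
  read 'd': E → E
  read 'b': E → D
  read 'b': D → G
  read 'a': G → C
  read 'c': C → G
  read 'a': G → C
  read 'b': C → G
  read 'c': G → D
  read 'd': D → E
  read 'd': E → E
  read 'd': E → E
  read 'a': E → G
  read 'c': G → D
  read 'b': D → G
  end G, accepted
w3:
  start at E
  read 'b': E → D
  read 'c': D → A
  read 'd': A → C
  read 'c': C → G
  read 'c': G → D
  read 'a': D → C
  read 'a': C → C
  read 'b': C → G
  read 'b': G → B
  read 'b': B → B
  read 'd': B → B
  read 'd': B → B
  read 'b': B → B
  read 'd': B → B
  read 'b': B → B
  read 'a': B → B
  read 'c': B → B
  read 'c': B → B
  read 'd': B → B
  read 'b': B → B
  read 'd': B → B
  read 'd': B → B
  read 'a': B → B
  end B, rejected

1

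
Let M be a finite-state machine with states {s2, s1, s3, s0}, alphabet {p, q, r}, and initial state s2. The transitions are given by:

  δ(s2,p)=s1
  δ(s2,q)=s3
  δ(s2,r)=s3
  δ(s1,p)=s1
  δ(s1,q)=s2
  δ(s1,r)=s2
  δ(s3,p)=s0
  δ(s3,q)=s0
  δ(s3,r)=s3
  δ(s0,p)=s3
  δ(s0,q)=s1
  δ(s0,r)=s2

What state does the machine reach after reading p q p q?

s2

start at s2
read 'p': s2 → s1
read 'q': s1 → s2
read 'p': s2 → s1
read 'q': s1 → s2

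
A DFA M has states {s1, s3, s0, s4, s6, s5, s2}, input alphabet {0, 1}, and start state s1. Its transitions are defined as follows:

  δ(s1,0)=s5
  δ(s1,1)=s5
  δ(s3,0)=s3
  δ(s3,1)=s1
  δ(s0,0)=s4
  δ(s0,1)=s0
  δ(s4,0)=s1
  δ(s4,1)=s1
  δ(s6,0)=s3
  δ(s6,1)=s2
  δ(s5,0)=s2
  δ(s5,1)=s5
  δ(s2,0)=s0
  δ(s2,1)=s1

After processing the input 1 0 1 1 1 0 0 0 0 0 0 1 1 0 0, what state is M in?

start at s1
read '1': s1 → s5
read '0': s5 → s2
read '1': s2 → s1
read '1': s1 → s5
read '1': s5 → s5
read '0': s5 → s2
read '0': s2 → s0
read '0': s0 → s4
read '0': s4 → s1
read '0': s1 → s5
read '0': s5 → s2
read '1': s2 → s1
read '1': s1 → s5
read '0': s5 → s2
read '0': s2 → s0

s0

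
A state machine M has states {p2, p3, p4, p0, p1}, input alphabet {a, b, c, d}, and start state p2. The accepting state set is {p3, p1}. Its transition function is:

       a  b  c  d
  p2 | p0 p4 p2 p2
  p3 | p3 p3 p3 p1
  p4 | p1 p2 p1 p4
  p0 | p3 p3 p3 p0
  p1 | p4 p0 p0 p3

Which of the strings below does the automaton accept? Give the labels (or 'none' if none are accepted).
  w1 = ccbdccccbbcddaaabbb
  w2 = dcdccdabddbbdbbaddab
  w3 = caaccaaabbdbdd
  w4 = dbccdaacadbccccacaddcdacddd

w1, w2, w4

w1:
  start at p2
  read 'c': p2 → p2
  read 'c': p2 → p2
  read 'b': p2 → p4
  read 'd': p4 → p4
  read 'c': p4 → p1
  read 'c': p1 → p0
  read 'c': p0 → p3
  read 'c': p3 → p3
  read 'b': p3 → p3
  read 'b': p3 → p3
  read 'c': p3 → p3
  read 'd': p3 → p1
  read 'd': p1 → p3
  read 'a': p3 → p3
  read 'a': p3 → p3
  read 'a': p3 → p3
  read 'b': p3 → p3
  read 'b': p3 → p3
  read 'b': p3 → p3
  end p3, accepted
w2:
  start at p2
  read 'd': p2 → p2
  read 'c': p2 → p2
  read 'd': p2 → p2
  read 'c': p2 → p2
  read 'c': p2 → p2
  read 'd': p2 → p2
  read 'a': p2 → p0
  read 'b': p0 → p3
  read 'd': p3 → p1
  read 'd': p1 → p3
  read 'b': p3 → p3
  read 'b': p3 → p3
  read 'd': p3 → p1
  read 'b': p1 → p0
  read 'b': p0 → p3
  read 'a': p3 → p3
  read 'd': p3 → p1
  read 'd': p1 → p3
  read 'a': p3 → p3
  read 'b': p3 → p3
  end p3, accepted
w3:
  start at p2
  read 'c': p2 → p2
  read 'a': p2 → p0
  read 'a': p0 → p3
  read 'c': p3 → p3
  read 'c': p3 → p3
  read 'a': p3 → p3
  read 'a': p3 → p3
  read 'a': p3 → p3
  read 'b': p3 → p3
  read 'b': p3 → p3
  read 'd': p3 → p1
  read 'b': p1 → p0
  read 'd': p0 → p0
  read 'd': p0 → p0
  end p0, rejected
w4:
  start at p2
  read 'd': p2 → p2
  read 'b': p2 → p4
  read 'c': p4 → p1
  read 'c': p1 → p0
  read 'd': p0 → p0
  read 'a': p0 → p3
  read 'a': p3 → p3
  read 'c': p3 → p3
  read 'a': p3 → p3
  read 'd': p3 → p1
  read 'b': p1 → p0
  read 'c': p0 → p3
  read 'c': p3 → p3
  read 'c': p3 → p3
  read 'c': p3 → p3
  read 'a': p3 → p3
  read 'c': p3 → p3
  read 'a': p3 → p3
  read 'd': p3 → p1
  read 'd': p1 → p3
  read 'c': p3 → p3
  read 'd': p3 → p1
  read 'a': p1 → p4
  read 'c': p4 → p1
  read 'd': p1 → p3
  read 'd': p3 → p1
  read 'd': p1 → p3
  end p3, accepted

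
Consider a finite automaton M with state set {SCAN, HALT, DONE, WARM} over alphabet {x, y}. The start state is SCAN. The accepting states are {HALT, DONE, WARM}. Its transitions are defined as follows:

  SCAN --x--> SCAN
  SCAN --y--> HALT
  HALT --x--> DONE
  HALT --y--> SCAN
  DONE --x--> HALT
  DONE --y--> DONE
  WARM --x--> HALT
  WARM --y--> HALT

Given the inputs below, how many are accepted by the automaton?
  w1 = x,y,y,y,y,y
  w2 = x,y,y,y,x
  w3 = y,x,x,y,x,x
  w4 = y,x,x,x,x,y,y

w1: SCAN → SCAN → HALT → SCAN → HALT → SCAN → HALT  → end HALT, accepted
w2: SCAN → SCAN → HALT → SCAN → HALT → DONE  → end DONE, accepted
w3: SCAN → HALT → DONE → HALT → SCAN → SCAN → SCAN  → end SCAN, rejected
w4: SCAN → HALT → DONE → HALT → DONE → HALT → SCAN → HALT  → end HALT, accepted

3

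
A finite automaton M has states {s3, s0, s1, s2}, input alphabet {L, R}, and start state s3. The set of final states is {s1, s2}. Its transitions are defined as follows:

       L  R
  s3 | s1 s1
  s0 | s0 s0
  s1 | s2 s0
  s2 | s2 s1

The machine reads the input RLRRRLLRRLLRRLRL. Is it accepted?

No

Trace: s3 -R-> s1 -L-> s2 -R-> s1 -R-> s0 -R-> s0 -L-> s0 -L-> s0 -R-> s0 -R-> s0 -L-> s0 -L-> s0 -R-> s0 -R-> s0 -L-> s0 -R-> s0 -L-> s0
End state s0 is not accepting.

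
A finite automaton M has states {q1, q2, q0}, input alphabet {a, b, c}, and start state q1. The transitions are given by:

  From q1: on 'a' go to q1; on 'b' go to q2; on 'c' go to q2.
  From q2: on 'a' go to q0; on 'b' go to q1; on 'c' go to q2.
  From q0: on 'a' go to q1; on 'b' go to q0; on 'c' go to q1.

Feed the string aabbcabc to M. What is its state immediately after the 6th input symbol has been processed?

Trace: q1 -a-> q1 -a-> q1 -b-> q2 -b-> q1 -c-> q2 -a-> q0
After 6 symbols: q0.

q0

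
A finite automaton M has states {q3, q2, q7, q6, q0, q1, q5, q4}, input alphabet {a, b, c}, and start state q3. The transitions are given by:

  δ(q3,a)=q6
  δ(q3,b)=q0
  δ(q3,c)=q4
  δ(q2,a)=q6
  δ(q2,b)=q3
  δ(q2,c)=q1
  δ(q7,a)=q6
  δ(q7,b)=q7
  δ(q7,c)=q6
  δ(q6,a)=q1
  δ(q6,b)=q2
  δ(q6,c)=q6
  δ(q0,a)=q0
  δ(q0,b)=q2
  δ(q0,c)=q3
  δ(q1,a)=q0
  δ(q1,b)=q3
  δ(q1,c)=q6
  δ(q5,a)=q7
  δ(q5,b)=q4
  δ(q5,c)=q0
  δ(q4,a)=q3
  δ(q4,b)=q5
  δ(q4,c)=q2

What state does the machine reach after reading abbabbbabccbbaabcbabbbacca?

q1

Trace: q3 -a-> q6 -b-> q2 -b-> q3 -a-> q6 -b-> q2 -b-> q3 -b-> q0 -a-> q0 -b-> q2 -c-> q1 -c-> q6 -b-> q2 -b-> q3 -a-> q6 -a-> q1 -b-> q3 -c-> q4 -b-> q5 -a-> q7 -b-> q7 -b-> q7 -b-> q7 -a-> q6 -c-> q6 -c-> q6 -a-> q1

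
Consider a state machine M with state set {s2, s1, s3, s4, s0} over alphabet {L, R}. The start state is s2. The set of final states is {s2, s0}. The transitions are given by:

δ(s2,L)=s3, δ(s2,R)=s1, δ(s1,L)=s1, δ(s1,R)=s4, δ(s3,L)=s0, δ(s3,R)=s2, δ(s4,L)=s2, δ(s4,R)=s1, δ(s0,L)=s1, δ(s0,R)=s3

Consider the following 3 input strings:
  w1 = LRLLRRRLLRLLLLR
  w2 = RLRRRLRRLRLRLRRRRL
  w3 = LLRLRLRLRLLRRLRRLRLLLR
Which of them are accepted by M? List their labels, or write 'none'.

w1:
  start at s2
  read 'L': s2 → s3
  read 'R': s3 → s2
  read 'L': s2 → s3
  read 'L': s3 → s0
  read 'R': s0 → s3
  read 'R': s3 → s2
  read 'R': s2 → s1
  read 'L': s1 → s1
  read 'L': s1 → s1
  read 'R': s1 → s4
  read 'L': s4 → s2
  read 'L': s2 → s3
  read 'L': s3 → s0
  read 'L': s0 → s1
  read 'R': s1 → s4
  end s4, rejected
w2:
  start at s2
  read 'R': s2 → s1
  read 'L': s1 → s1
  read 'R': s1 → s4
  read 'R': s4 → s1
  read 'R': s1 → s4
  read 'L': s4 → s2
  read 'R': s2 → s1
  read 'R': s1 → s4
  read 'L': s4 → s2
  read 'R': s2 → s1
  read 'L': s1 → s1
  read 'R': s1 → s4
  read 'L': s4 → s2
  read 'R': s2 → s1
  read 'R': s1 → s4
  read 'R': s4 → s1
  read 'R': s1 → s4
  read 'L': s4 → s2
  end s2, accepted
w3:
  start at s2
  read 'L': s2 → s3
  read 'L': s3 → s0
  read 'R': s0 → s3
  read 'L': s3 → s0
  read 'R': s0 → s3
  read 'L': s3 → s0
  read 'R': s0 → s3
  read 'L': s3 → s0
  read 'R': s0 → s3
  read 'L': s3 → s0
  read 'L': s0 → s1
  read 'R': s1 → s4
  read 'R': s4 → s1
  read 'L': s1 → s1
  read 'R': s1 → s4
  read 'R': s4 → s1
  read 'L': s1 → s1
  read 'R': s1 → s4
  read 'L': s4 → s2
  read 'L': s2 → s3
  read 'L': s3 → s0
  read 'R': s0 → s3
  end s3, rejected

w2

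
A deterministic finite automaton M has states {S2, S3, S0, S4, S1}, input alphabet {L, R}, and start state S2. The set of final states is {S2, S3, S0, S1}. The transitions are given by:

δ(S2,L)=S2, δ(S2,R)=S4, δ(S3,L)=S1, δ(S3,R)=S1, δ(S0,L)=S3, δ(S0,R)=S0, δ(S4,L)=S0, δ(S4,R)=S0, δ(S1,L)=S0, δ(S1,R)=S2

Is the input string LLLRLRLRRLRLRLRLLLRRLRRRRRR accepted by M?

S2 → S2 → S2 → S2 → S4 → S0 → S0 → S3 → S1 → S2 → S2 → S4 → S0 → S0 → S3 → S1 → S0 → S3 → S1 → S2 → S4 → S0 → S0 → S0 → S0 → S0 → S0 → S0
End state S0 is accepting.

Yes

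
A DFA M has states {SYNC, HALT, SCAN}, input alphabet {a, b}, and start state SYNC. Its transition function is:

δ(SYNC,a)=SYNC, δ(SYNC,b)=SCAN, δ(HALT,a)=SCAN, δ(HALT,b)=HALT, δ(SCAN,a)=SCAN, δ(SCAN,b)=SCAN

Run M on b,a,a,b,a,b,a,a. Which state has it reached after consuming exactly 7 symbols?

start at SYNC
read 'b': SYNC → SCAN
read 'a': SCAN → SCAN
read 'a': SCAN → SCAN
read 'b': SCAN → SCAN
read 'a': SCAN → SCAN
read 'b': SCAN → SCAN
read 'a': SCAN → SCAN
After 7 symbols: SCAN.

SCAN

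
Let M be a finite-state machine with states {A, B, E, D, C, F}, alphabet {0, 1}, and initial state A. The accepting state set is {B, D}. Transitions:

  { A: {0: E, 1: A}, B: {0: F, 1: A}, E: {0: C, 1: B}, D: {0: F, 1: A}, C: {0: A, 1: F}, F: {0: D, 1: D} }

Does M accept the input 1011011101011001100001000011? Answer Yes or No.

Trace: A -1-> A -0-> E -1-> B -1-> A -0-> E -1-> B -1-> A -1-> A -0-> E -1-> B -0-> F -1-> D -1-> A -0-> E -0-> C -1-> F -1-> D -0-> F -0-> D -0-> F -0-> D -1-> A -0-> E -0-> C -0-> A -0-> E -1-> B -1-> A
End state A is not accepting.

No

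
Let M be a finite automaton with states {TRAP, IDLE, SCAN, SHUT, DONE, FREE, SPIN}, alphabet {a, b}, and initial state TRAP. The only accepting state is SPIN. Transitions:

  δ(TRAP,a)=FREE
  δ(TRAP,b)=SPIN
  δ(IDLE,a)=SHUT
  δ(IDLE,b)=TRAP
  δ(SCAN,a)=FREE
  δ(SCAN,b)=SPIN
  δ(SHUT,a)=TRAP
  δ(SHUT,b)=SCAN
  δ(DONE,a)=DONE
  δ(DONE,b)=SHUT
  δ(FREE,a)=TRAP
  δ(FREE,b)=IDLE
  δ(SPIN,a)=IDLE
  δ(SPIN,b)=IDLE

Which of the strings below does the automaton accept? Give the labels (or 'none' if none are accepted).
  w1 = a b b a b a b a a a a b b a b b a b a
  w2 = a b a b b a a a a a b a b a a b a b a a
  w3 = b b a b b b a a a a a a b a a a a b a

none

w1: Trace: TRAP -a-> FREE -b-> IDLE -b-> TRAP -a-> FREE -b-> IDLE -a-> SHUT -b-> SCAN -a-> FREE -a-> TRAP -a-> FREE -a-> TRAP -b-> SPIN -b-> IDLE -a-> SHUT -b-> SCAN -b-> SPIN -a-> IDLE -b-> TRAP -a-> FREE  → end FREE, rejected
w2: Trace: TRAP -a-> FREE -b-> IDLE -a-> SHUT -b-> SCAN -b-> SPIN -a-> IDLE -a-> SHUT -a-> TRAP -a-> FREE -a-> TRAP -b-> SPIN -a-> IDLE -b-> TRAP -a-> FREE -a-> TRAP -b-> SPIN -a-> IDLE -b-> TRAP -a-> FREE -a-> TRAP  → end TRAP, rejected
w3: Trace: TRAP -b-> SPIN -b-> IDLE -a-> SHUT -b-> SCAN -b-> SPIN -b-> IDLE -a-> SHUT -a-> TRAP -a-> FREE -a-> TRAP -a-> FREE -a-> TRAP -b-> SPIN -a-> IDLE -a-> SHUT -a-> TRAP -a-> FREE -b-> IDLE -a-> SHUT  → end SHUT, rejected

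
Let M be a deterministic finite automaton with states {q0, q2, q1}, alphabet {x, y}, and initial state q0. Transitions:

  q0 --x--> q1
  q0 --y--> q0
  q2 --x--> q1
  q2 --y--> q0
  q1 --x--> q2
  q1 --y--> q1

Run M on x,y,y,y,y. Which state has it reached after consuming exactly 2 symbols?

q1

start at q0
read 'x': q0 → q1
read 'y': q1 → q1
After 2 symbols: q1.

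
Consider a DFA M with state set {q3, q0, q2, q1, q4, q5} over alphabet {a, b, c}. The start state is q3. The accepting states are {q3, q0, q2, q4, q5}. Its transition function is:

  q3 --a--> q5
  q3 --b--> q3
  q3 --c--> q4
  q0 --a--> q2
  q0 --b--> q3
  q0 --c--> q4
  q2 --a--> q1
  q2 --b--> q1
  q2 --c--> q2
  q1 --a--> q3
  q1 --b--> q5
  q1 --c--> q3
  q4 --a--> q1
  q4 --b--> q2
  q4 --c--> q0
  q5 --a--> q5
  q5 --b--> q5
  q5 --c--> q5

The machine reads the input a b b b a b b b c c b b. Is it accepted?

Trace: q3 -a-> q5 -b-> q5 -b-> q5 -b-> q5 -a-> q5 -b-> q5 -b-> q5 -b-> q5 -c-> q5 -c-> q5 -b-> q5 -b-> q5
End state q5 is accepting.

Yes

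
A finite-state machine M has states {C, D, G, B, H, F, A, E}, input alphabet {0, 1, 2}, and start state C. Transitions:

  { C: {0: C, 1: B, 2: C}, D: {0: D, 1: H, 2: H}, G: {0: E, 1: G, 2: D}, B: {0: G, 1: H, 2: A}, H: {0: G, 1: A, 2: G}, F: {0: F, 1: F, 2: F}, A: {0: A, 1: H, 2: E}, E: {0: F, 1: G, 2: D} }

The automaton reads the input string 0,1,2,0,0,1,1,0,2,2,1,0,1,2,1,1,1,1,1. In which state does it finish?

H

Trace: C -0-> C -1-> B -2-> A -0-> A -0-> A -1-> H -1-> A -0-> A -2-> E -2-> D -1-> H -0-> G -1-> G -2-> D -1-> H -1-> A -1-> H -1-> A -1-> H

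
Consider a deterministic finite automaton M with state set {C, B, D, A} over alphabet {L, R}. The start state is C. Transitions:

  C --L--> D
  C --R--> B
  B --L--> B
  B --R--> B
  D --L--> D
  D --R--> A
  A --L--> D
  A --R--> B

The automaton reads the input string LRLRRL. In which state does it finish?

C → D → A → D → A → B → B

B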